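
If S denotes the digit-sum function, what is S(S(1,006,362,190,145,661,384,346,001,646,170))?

First digit sum: 104.
1+0+4 = 5.

5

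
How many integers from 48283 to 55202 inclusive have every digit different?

The integers in [48283, 55202] that have every digit different: 48290, 48291, 48293, 48295, 48296, 48297, …, 54986, 54987.
2232 qualify.

2232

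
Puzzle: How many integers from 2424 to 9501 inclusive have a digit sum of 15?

410

The integers in [2424, 9501] that have a digit sum of 15: 2427, 2436, 2445, 2454, 2463, 2472, …, 9420, 9501.
410 qualify.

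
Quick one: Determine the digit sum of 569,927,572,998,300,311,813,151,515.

116

5+6+9+9+2+7+5+7+2+9+9+8+3+0+0+3+1+1+8+1+3+1+5+1+5+1+5 = 116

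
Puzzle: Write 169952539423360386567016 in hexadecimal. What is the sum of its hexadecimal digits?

169952539423360386567016 in base 16 is 23FD25478E66A6E38B68.
Digit sum: 2+3+15+13+2+5+4+7+8+14+6+6+10+6+14+3+8+11+6+8 = 151.

151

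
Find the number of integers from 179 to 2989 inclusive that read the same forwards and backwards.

101

The integers in [179, 2989] that read the same forwards and backwards: 181, 191, 202, 212, 222, 232, …, 2772, 2882.
101 qualify.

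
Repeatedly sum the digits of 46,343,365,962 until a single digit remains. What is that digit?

4+6+3+4+3+3+6+5+9+6+2 = 51
5+1 = 6

6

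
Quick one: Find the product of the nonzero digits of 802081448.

16384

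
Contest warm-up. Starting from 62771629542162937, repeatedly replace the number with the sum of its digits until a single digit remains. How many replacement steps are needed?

3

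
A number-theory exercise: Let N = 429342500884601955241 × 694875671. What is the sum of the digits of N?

125

429342500884601955241 × 694875671 = 298339658391005877216001841711
Sum of its 30 digits: 125.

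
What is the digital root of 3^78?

The digital root of n equals n mod 9 (or 9 when 9 | n), so we need 3^78 mod 9.
3^78 ≡ 0 (mod 9), so the digital root is 9.

9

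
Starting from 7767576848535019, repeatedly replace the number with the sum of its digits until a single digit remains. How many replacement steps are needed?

3

7767576848535019 → 88 → 16 → 7 (3 steps)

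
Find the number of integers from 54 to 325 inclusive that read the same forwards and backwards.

28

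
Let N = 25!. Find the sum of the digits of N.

72

25! = 15511210043330985984000000
Sum of its 26 digits: 72.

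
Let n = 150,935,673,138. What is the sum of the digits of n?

51

1+5+0+9+3+5+6+7+3+1+3+8 = 51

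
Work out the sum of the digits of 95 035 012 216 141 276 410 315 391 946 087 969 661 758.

173

9+5+0+3+5+0+1+2+2+1+6+1+4+1+2+7+6+4+1+0+3+1+5+3+9+1+9+4+6+0+8+7+9+6+9+6+6+1+7+5+8 = 173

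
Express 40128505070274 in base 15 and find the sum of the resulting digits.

96

40128505070274 in base 15 is 498C7B6D8369.
Digit sum: 4+9+8+12+7+11+6+13+8+3+6+9 = 96.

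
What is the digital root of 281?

2

2+8+1 = 11
1+1 = 2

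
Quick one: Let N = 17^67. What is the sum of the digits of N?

314

17^67 = 27547217140113004110781593006840291996645123360044229169316532090500266429898209073
Sum of its 83 digits: 314.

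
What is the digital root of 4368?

3

4+3+6+8 = 21
2+1 = 3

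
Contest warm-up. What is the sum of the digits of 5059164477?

5+0+5+9+1+6+4+4+7+7 = 48

48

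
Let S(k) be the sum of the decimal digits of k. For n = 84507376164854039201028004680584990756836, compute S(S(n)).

10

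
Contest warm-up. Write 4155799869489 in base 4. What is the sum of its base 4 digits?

4155799869489 in base 4 is 330132120332121200301.
Digit sum: 3+3+0+1+3+2+1+2+0+3+3+2+1+2+1+2+0+0+3+0+1 = 33.

33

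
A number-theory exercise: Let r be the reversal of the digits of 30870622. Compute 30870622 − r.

Reverse of 30870622 is 22607803.
30870622 − 22607803 = 8262819

8262819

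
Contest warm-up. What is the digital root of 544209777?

9

5+4+4+2+0+9+7+7+7 = 45
4+5 = 9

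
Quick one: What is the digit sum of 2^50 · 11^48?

292

2^50 · 11^48 = 109231694480516641471402018665295172597518681819558751521780793344
Sum of its 66 digits: 292.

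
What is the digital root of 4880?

4+8+8+0 = 20
2+0 = 2
(Equivalently, 4880 mod 9 = 2.)

2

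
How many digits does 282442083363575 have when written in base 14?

13

282442083363575 in base 14 is 4DA63AC393B39, which has 13 digits.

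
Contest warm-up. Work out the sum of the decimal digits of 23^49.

266

23^49 = 5304738315342148305325700564919212656132041732898221764838321536663
Sum of its 67 digits: 266.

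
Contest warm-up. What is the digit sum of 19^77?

19^77 = 291089991465885207157110469823613808301508452017686087349124177032138857687247167996791522348031139
Sum of its 99 digits: 442.

442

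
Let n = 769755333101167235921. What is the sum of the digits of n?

7+6+9+7+5+5+3+3+3+1+0+1+1+6+7+2+3+5+9+2+1 = 86

86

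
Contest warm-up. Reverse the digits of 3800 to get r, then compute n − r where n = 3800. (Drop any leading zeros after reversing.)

3717

Reverse of 3800 is 83.
3800 − 83 = 3717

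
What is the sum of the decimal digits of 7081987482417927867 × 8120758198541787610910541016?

204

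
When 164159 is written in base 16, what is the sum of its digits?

164159 in base 16 is 2813F.
Digit sum: 2+8+1+3+15 = 29.

29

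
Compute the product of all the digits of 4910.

0

4×9×1×0 = 0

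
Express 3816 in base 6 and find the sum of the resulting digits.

3816 in base 6 is 25400.
Digit sum: 2+5+4+0+0 = 11.

11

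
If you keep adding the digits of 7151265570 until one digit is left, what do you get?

7+1+5+1+2+6+5+5+7+0 = 39
3+9 = 12
1+2 = 3

3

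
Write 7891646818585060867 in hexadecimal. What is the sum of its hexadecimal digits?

7891646818585060867 in base 16 is 6D84C2F8429AA603.
Digit sum: 6+13+8+4+12+2+15+8+4+2+9+10+10+6+0+3 = 112.

112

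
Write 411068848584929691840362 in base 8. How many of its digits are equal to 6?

411068848584929691840362 in base 8 is 127030131012276210136027552.
The digit 6 appears 2 times.

2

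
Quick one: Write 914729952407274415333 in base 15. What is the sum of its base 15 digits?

145

914729952407274415333 in base 15 is 943DE5C36D05994ADD.
Digit sum: 9+4+3+13+14+5+12+3+6+13+0+5+9+9+4+10+13+13 = 145.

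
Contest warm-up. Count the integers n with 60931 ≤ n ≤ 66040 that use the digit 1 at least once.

2104

The integers in [60931, 66040] that use the digit 1 at least once: 60931, 60941, 60951, 60961, 60971, 60981, …, 66021, 66031.
2104 qualify.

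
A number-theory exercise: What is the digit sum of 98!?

98! = 9426890448883247745626185743057242473809693764078951663494238777294707070023223798882976159207729119823605850588608460429412647567360000000000000000000000
Sum of its 154 digits: 639.

639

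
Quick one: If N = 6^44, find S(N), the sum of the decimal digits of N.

6^44 = 17324272922341479351919144385642496
Sum of its 35 digits: 153.

153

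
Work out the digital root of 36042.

6

3+6+0+4+2 = 15
1+5 = 6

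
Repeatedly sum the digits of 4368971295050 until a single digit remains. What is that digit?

5

4+3+6+8+9+7+1+2+9+5+0+5+0 = 59
5+9 = 14
1+4 = 5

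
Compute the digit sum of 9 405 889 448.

9+4+0+5+8+8+9+4+4+8 = 59

59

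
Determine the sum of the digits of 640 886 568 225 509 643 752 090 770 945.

6+4+0+8+8+6+5+6+8+2+2+5+5+0+9+6+4+3+7+5+2+0+9+0+7+7+0+9+4+5 = 142

142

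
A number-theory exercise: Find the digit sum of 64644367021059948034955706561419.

143

6+4+6+4+4+3+6+7+0+2+1+0+5+9+9+4+8+0+3+4+9+5+5+7+0+6+5+6+1+4+1+9 = 143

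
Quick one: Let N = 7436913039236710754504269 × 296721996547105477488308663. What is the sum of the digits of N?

7436913039236710754504269 × 296721996547105477488308663 = 2206695685149518990921802104491956758831013823182347
Sum of its 52 digits: 230.

230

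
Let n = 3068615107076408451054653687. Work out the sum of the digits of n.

116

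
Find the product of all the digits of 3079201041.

0

3×0×7×9×2×0×1×0×4×1 = 0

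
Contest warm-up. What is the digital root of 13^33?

1

The digital root of n equals n mod 9 (or 9 when 9 | n), so we need 13^33 mod 9.
13^33 ≡ 1 (mod 9), so the digital root is 1.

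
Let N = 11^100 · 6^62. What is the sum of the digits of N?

711

11^100 · 6^62 = 242463315554347087322579144801463021347019249660912340873162083278792363649386874718360258549962535323789784404004845592649983239877786577342594952462336
Sum of its 153 digits: 711.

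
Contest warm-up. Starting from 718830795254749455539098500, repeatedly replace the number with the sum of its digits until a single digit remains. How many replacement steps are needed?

2

718830795254749455539098500 → 132 → 6 (2 steps)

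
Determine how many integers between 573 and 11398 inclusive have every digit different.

5181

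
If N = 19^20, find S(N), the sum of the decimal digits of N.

136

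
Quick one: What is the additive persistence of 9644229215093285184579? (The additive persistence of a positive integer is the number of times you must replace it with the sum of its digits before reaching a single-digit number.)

2

9644229215093285184579 → 105 → 6 (2 steps)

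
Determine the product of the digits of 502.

0

5×0×2 = 0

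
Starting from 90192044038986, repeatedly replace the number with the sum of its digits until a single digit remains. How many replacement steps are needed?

90192044038986 → 63 → 9 (2 steps)

2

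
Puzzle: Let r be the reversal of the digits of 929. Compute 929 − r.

Reverse of 929 is 929.
929 − 929 = 0

0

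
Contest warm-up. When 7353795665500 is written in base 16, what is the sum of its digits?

7353795665500 in base 16 is 6B03060DE5C.
Digit sum: 6+11+0+3+0+6+0+13+14+5+12 = 70.

70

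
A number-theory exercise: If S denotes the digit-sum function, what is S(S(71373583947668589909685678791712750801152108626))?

First digit sum: 236.
2+3+6 = 11.

11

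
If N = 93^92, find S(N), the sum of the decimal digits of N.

93^92 = 12601761820058539896963253631733858330195119872148491505734573573753889266254372069155218237089878670736752342968283968894653173153773596260290226177173544616290509298225903089639601
Sum of its 182 digits: 846.

846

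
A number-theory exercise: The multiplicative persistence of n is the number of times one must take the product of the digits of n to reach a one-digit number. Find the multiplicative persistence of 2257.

2

2257 → 140 → 0 (2 steps)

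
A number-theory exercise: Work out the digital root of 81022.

8+1+0+2+2 = 13
1+3 = 4

4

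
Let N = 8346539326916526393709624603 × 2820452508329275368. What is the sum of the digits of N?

8346539326916526393709624603 × 2820452508329275368 = 23541017780470658582183417668840303850294678904
Sum of its 47 digits: 207.

207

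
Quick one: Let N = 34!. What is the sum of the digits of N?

34! = 295232799039604140847618609643520000000
Sum of its 39 digits: 144.

144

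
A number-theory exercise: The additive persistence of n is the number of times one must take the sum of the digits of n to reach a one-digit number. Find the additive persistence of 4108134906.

2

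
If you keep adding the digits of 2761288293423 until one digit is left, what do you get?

2+7+6+1+2+8+8+2+9+3+4+2+3 = 57
5+7 = 12
1+2 = 3
(Equivalently, 2761288293423 mod 9 = 3.)

3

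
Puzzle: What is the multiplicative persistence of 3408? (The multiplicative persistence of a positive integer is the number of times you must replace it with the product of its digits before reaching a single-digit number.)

1

3408 → 0 (1 step)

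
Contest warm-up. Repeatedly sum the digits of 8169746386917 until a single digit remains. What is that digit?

8+1+6+9+7+4+6+3+8+6+9+1+7 = 75
7+5 = 12
1+2 = 3

3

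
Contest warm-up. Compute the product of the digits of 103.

1×0×3 = 0

0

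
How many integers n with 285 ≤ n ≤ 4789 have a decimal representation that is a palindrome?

109

The integers in [285, 4789] that have a decimal representation that is a palindrome: 292, 303, 313, 323, 333, 343, …, 4664, 4774.
109 qualify.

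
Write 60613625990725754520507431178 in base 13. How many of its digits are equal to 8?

60613625990725754520507431178 in base 13 is 8788C28052C0C667B673302915.
The digit 8 appears 4 times.

4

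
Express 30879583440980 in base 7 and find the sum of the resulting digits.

50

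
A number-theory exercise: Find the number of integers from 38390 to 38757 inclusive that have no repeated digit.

The integers in [38390, 38757] that have no repeated digit: 38401, 38402, 38405, 38406, 38407, 38409, …, 38754, 38756.
155 qualify.

155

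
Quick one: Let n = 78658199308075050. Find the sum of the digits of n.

81

7+8+6+5+8+1+9+9+3+0+8+0+7+5+0+5+0 = 81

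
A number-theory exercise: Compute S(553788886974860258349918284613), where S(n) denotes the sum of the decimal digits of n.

165

5+5+3+7+8+8+8+8+6+9+7+4+8+6+0+2+5+8+3+4+9+9+1+8+2+8+4+6+1+3 = 165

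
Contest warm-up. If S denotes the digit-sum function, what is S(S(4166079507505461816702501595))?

First digit sum: 115.
1+1+5 = 7.

7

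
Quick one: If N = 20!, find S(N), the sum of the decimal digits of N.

54

20! = 2432902008176640000
Sum of its 19 digits: 54.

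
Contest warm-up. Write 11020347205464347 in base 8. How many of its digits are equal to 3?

11020347205464347 in base 8 is 471157121036730433.
The digit 3 appears 4 times.

4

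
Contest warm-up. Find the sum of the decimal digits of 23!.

23! = 25852016738884976640000
Sum of its 23 digits: 99.

99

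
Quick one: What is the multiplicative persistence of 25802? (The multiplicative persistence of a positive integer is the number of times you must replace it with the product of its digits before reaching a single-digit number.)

1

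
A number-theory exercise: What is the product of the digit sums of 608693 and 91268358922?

S(608693) = 6+0+8+6+9+3 = 32.
S(91268358922) = 9+1+2+6+8+3+5+8+9+2+2 = 55.
32 · 55 = 1760.

1760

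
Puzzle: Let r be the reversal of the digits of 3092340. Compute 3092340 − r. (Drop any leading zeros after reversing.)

2659437

Reverse of 3092340 is 432903.
3092340 − 432903 = 2659437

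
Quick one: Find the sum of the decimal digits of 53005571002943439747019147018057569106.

148

5+3+0+0+5+5+7+1+0+0+2+9+4+3+4+3+9+7+4+7+0+1+9+1+4+7+0+1+8+0+5+7+5+6+9+1+0+6 = 148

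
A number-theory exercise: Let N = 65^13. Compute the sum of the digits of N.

65^13 = 369720589101871337890625
Sum of its 24 digits: 110.

110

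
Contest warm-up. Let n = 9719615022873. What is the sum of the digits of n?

9+7+1+9+6+1+5+0+2+2+8+7+3 = 60

60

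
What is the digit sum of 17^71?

386

17^71 = 2300771122759378216336589429524308027851797348154254064450486076730672752491528319986033
Sum of its 88 digits: 386.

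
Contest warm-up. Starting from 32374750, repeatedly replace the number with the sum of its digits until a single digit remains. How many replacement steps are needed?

32374750 → 31 → 4 (2 steps)

2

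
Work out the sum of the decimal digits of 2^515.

2^515 = 107262463439540776796592199985646769019834926564739147021788491549774112240588375814414994385335227421520254865491888406830031062495572559571469192048672768
Sum of its 156 digits: 743.

743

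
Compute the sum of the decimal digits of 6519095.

6+5+1+9+0+9+5 = 35

35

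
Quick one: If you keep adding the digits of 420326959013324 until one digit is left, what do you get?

4+2+0+3+2+6+9+5+9+0+1+3+3+2+4 = 53
5+3 = 8

8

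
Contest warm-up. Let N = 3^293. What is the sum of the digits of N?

3^293 = 62593268888243427522325572648417154077029581904589591436433557420379056779834968721444995955962021668152942131046179260545730559106399531123
Sum of its 140 digits: 639.

639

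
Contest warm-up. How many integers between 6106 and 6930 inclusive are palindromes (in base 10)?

8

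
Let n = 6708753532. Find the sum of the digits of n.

6+7+0+8+7+5+3+5+3+2 = 46

46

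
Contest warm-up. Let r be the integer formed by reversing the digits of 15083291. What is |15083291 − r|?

4154760

Reverse of 15083291 is 19238051.
|15083291 − 19238051| = 4154760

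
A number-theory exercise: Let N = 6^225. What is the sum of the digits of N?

747

6^225 = 12134764051415148356987770157630417524672977717925402529300940797848289074202861533053703377429738713262731253654641177306837406821777007510871011152963601937037138631774437376
Sum of its 176 digits: 747.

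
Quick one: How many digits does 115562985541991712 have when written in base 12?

115562985541991712 in base 12 is 76011A89851A8200, which has 16 digits.

16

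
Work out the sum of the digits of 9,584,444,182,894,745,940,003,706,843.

130

9+5+8+4+4+4+4+1+8+2+8+9+4+7+4+5+9+4+0+0+0+3+7+0+6+8+4+3 = 130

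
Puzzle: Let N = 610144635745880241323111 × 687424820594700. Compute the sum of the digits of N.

141

610144635745880241323111 × 687424820594700 = 419428566764430305511171120529874111700
Sum of its 39 digits: 141.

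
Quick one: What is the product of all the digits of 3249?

3×2×4×9 = 216

216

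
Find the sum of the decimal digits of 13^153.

13^153 = 271226989146201546881777376859324812513219263951356747241938914918521926787557476845052164924874954228915546241505718431238977263898412421446754914902103718315620662627053
Sum of its 171 digits: 775.

775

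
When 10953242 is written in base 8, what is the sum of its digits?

20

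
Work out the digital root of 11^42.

The digital root of n equals n mod 9 (or 9 when 9 | n), so we need 11^42 mod 9.
11^42 ≡ 1 (mod 9), so the digital root is 1.

1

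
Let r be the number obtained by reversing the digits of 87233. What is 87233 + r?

120511

Reverse of 87233 is 33278.
87233 + 33278 = 120511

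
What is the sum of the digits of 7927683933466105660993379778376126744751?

206

7+9+2+7+6+8+3+9+3+3+4+6+6+1+0+5+6+6+0+9+9+3+3+7+9+7+7+8+3+7+6+1+2+6+7+4+4+7+5+1 = 206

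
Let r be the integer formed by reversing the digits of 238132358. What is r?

853231832

Reversing 238132358 gives 853231832.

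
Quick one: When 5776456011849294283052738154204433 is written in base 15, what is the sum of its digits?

5776456011849294283052738154204433 in base 15 is 6BA0EDD4E95AB846DA8E4904AA88D.
Digit sum: 6+11+10+0+14+13+13+4+14+9+5+10+11+8+4+6+13+10+8+14+4+9+0+4+10+10+8+8+13 = 249.

249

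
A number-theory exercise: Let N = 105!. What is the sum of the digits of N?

648

105! = 1081396758240290900504101305800329649720646107774902579144176636573226531909905153326984536526808240339776398934872029657993872907813436816097280000000000000000000000000
Sum of its 169 digits: 648.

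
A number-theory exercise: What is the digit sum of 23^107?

23^107 = 50684883649780138948244945679659109395135686373496730387486296779379500910030354378173376181702686377698268430331423394410213895880824525959397447
Sum of its 146 digits: 713.

713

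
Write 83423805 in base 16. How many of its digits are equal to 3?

1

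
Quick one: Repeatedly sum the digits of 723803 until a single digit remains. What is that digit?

5

7+2+3+8+0+3 = 23
2+3 = 5
(Equivalently, 723803 mod 9 = 5.)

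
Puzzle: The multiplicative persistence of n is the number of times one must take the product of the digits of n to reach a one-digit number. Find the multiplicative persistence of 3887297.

3887297 → 169344 → 2592 → 180 → 0 (4 steps)

4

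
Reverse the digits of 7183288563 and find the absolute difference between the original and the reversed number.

3524464746

Reverse of 7183288563 is 3658823817.
|7183288563 − 3658823817| = 3524464746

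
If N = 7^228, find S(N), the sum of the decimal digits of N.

838

7^228 = 4812304761512831426559874746711024558638453687623301769328301142076793724726475868916514919377654229923127957373832897537293600011096406720107664040600930052380773341068806898697501715433096801
Sum of its 193 digits: 838.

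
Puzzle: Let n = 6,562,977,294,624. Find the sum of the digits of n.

6+5+6+2+9+7+7+2+9+4+6+2+4 = 69

69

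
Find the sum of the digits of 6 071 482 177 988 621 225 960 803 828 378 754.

164

6+0+7+1+4+8+2+1+7+7+9+8+8+6+2+1+2+2+5+9+6+0+8+0+3+8+2+8+3+7+8+7+5+4 = 164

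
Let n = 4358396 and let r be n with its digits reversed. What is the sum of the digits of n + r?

31

Reversal of 4358396 is 6938534; 4358396 + 6938534 = 11296930.
Digit sum of 11296930: 1+1+2+9+6+9+3+0 = 31.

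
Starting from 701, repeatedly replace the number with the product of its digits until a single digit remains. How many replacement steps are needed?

1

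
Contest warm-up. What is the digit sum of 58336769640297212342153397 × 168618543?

126

58336769640297212342153397 × 168618543 = 9836661100073550032095523284640571
Sum of its 34 digits: 126.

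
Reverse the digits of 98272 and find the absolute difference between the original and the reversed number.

Reverse of 98272 is 27289.
|98272 − 27289| = 70983

70983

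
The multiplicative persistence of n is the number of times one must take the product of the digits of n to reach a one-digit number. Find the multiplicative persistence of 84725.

84725 → 2240 → 0 (2 steps)

2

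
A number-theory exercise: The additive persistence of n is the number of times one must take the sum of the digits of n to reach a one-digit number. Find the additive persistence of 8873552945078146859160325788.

8873552945078146859160325788 → 144 → 9 (2 steps)

2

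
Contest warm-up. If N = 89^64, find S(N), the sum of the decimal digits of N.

586

89^64 = 57671390841970448259729381208066199180597409287365290066759945459734154709075183654894573096200892310960096427082464361827841
Sum of its 125 digits: 586.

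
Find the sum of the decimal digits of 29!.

126

29! = 8841761993739701954543616000000
Sum of its 31 digits: 126.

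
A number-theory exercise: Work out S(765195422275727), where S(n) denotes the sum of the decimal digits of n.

7+6+5+1+9+5+4+2+2+2+7+5+7+2+7 = 71

71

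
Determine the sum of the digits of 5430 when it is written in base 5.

5430 in base 5 is 133210.
Digit sum: 1+3+3+2+1+0 = 10.

10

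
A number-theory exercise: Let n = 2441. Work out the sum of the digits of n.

2+4+4+1 = 11

11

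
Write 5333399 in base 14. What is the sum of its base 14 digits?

45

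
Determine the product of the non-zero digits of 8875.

2240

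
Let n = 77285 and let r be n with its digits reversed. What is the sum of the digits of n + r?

Reversal of 77285 is 58277; 77285 + 58277 = 135562.
Digit sum of 135562: 1+3+5+5+6+2 = 22.

22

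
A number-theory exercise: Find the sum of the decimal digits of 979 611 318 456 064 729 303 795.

115

9+7+9+6+1+1+3+1+8+4+5+6+0+6+4+7+2+9+3+0+3+7+9+5 = 115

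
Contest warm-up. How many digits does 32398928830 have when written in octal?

12

32398928830 in base 8 is 361310065676, which has 12 digits.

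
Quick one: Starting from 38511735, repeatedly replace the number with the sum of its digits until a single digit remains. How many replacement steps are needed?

38511735 → 33 → 6 (2 steps)

2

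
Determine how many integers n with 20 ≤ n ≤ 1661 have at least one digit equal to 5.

The integers in [20, 1661] that have at least one digit equal to 5: 25, 35, 45, 50, 51, 52, …, 1658, 1659.
479 qualify.

479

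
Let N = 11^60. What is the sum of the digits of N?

11^60 = 304481639541418099574449295360278774639038415066698088621947601
Sum of its 63 digits: 298.

298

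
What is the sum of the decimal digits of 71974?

7+1+9+7+4 = 28

28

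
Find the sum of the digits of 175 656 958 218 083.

74

1+7+5+6+5+6+9+5+8+2+1+8+0+8+3 = 74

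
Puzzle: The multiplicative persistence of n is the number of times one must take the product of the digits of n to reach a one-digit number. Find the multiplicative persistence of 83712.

4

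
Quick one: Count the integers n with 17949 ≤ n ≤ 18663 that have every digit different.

The integers in [17949, 18663] that have every digit different: 17950, 17952, 17953, 17954, 17956, 17958, …, 18657, 18659.
258 qualify.

258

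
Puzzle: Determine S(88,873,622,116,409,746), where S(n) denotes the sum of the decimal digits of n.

82

8+8+8+7+3+6+2+2+1+1+6+4+0+9+7+4+6 = 82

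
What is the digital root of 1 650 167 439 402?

3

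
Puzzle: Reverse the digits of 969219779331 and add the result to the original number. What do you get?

Reverse of 969219779331 is 133977912969.
969219779331 + 133977912969 = 1103197692300

1103197692300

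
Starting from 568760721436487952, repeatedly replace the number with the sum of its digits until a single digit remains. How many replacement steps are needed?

568760721436487952 → 90 → 9 (2 steps)

2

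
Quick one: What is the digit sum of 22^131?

835

22^131 = 72006414762816054734152300363528556302159849679674830801719218002356984178455787909525657394398422798518749721041282733439227529084457958346351393493752638975098768436680982528
Sum of its 176 digits: 835.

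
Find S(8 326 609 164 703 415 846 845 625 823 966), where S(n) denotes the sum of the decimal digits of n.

8+3+2+6+6+0+9+1+6+4+7+0+3+4+1+5+8+4+6+8+4+5+6+2+5+8+2+3+9+6+6 = 147

147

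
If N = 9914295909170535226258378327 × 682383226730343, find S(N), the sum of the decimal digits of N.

186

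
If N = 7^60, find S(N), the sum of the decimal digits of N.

199

7^60 = 508021860739623365322188197652216501772434524836001
Sum of its 51 digits: 199.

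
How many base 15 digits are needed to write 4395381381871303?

4395381381871303 in base 15 is 23D23E5373D26D, which has 14 digits.

14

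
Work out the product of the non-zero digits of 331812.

3×3×1×8×1×2 = 144

144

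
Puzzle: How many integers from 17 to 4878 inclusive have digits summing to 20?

259

The integers in [17, 4878] that have digits summing to 20: 299, 389, 398, 479, 488, 497, …, 4862, 4871.
259 qualify.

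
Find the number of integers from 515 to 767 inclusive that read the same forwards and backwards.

26

The integers in [515, 767] that read the same forwards and backwards: 515, 525, 535, 545, 555, 565, …, 757, 767.
26 qualify.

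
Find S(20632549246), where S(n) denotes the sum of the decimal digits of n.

2+0+6+3+2+5+4+9+2+4+6 = 43

43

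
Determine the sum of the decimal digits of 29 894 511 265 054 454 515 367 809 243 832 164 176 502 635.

186

2+9+8+9+4+5+1+1+2+6+5+0+5+4+4+5+4+5+1+5+3+6+7+8+0+9+2+4+3+8+3+2+1+6+4+1+7+6+5+0+2+6+3+5 = 186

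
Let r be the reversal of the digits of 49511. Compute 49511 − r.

Reverse of 49511 is 11594.
49511 − 11594 = 37917

37917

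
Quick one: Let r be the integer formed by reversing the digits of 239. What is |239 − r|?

693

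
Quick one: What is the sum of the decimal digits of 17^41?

206

17^41 = 280805607755268602048174614102036928492604365174417
Sum of its 51 digits: 206.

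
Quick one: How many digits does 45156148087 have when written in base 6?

45156148087 in base 6 is 32424444545051, which has 14 digits.

14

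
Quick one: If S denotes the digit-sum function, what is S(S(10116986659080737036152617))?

First digit sum: 108.
1+0+8 = 9.

9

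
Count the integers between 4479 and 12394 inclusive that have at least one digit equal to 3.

The integers in [4479, 12394] that have at least one digit equal to 3: 4483, 4493, 4503, 4513, 4523, 4530, …, 12393, 12394.
2146 qualify.

2146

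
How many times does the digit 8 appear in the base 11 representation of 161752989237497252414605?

161752989237497252414605 in base 11 is 1A948773648924852781525.
The digit 8 appears 4 times.

4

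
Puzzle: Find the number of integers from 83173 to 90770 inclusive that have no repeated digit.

The integers in [83173, 90770] that have no repeated digit: 83174, 83175, 83176, 83179, 83190, 83192, …, 90765, 90768.
2230 qualify.

2230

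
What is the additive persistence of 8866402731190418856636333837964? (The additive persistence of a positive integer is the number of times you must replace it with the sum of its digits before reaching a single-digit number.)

3

8866402731190418856636333837964 → 148 → 13 → 4 (3 steps)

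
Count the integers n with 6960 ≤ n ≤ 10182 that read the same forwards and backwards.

The integers in [6960, 10182] that read the same forwards and backwards: 6996, 7007, 7117, 7227, 7337, 7447, …, 10001, 10101.
33 qualify.

33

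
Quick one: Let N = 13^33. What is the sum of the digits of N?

13^33 = 5756130429098929077956071497934208653
Sum of its 37 digits: 181.

181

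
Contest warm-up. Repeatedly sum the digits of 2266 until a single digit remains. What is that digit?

7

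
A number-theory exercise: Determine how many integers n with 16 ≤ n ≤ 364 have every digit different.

264

The integers in [16, 364] that have every digit different: 16, 17, 18, 19, 20, 21, …, 362, 364.
264 qualify.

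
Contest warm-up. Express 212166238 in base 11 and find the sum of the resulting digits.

58

212166238 in base 11 is A98426A9.
Digit sum: 10+9+8+4+2+6+10+9 = 58.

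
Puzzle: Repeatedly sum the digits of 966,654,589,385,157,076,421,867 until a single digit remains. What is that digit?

2

9+6+6+6+5+4+5+8+9+3+8+5+1+5+7+0+7+6+4+2+1+8+6+7 = 128
1+2+8 = 11
1+1 = 2
(Equivalently, 966,654,589,385,157,076,421,867 mod 9 = 2.)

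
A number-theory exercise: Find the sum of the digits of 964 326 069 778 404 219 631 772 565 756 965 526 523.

9+6+4+3+2+6+0+6+9+7+7+8+4+0+4+2+1+9+6+3+1+7+7+2+5+6+5+7+5+6+9+6+5+5+2+6+5+2+3 = 190

190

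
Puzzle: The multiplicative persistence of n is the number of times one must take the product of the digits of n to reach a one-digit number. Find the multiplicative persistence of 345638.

345638 → 8640 → 0 (2 steps)

2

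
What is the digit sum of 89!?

89! = 16507955160908461081216919262453619309839666236496541854913520707833171034378509739399912570787600662729080382999756800000000000000000000
Sum of its 137 digits: 549.

549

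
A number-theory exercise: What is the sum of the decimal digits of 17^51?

17^51 = 566102392446495912472763130484190827147641176198176468019613233
Sum of its 63 digits: 269.

269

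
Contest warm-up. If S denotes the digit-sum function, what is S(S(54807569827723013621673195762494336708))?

First digit sum: 176.
1+7+6 = 14.

14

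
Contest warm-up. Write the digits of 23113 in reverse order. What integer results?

31132

Reversing 23113 gives 31132.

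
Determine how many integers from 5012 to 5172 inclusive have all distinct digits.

The integers in [5012, 5172] that have all distinct digits: 5012, 5013, 5014, 5016, 5017, 5018, …, 5170, 5172.
93 qualify.

93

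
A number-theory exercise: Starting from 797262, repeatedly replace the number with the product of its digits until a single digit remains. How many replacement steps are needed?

797262 → 10584 → 0 (2 steps)

2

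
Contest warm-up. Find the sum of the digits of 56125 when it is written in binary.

11

56125 in base 2 is 1101101100111101.
Digit sum: 1+1+0+1+1+0+1+1+0+0+1+1+1+1+0+1 = 11.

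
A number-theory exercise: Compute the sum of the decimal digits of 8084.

20

8+0+8+4 = 20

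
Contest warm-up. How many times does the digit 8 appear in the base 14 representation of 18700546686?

18700546686 in base 14 is C958A806A.
The digit 8 appears 2 times.

2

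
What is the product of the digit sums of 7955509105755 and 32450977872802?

4032

S(7955509105755) = 7+9+5+5+5+0+9+1+0+5+7+5+5 = 63.
S(32450977872802) = 3+2+4+5+0+9+7+7+8+7+2+8+0+2 = 64.
63 · 64 = 4032.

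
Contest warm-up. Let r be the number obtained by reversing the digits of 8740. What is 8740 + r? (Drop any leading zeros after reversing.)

Reverse of 8740 is 478.
8740 + 478 = 9218

9218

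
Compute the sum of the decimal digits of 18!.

18! = 6402373705728000
Sum of its 16 digits: 54.

54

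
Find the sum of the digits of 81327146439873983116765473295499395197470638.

8+1+3+2+7+1+4+6+4+3+9+8+7+3+9+8+3+1+1+6+7+6+5+4+7+3+2+9+5+4+9+9+3+9+5+1+9+7+4+7+0+6+3+8 = 226

226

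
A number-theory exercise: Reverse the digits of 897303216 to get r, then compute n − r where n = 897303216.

284999418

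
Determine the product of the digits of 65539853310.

0

6×5×5×3×9×8×5×3×3×1×0 = 0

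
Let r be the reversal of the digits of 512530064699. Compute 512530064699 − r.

Reverse of 512530064699 is 996460035215.
512530064699 − 996460035215 = -483929970516

-483929970516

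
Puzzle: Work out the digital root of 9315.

9+3+1+5 = 18
1+8 = 9

9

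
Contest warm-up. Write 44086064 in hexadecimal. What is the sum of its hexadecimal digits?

29

44086064 in base 16 is 2A0B330.
Digit sum: 2+10+0+11+3+3+0 = 29.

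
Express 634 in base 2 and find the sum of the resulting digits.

6

634 in base 2 is 1001111010.
Digit sum: 1+0+0+1+1+1+1+0+1+0 = 6.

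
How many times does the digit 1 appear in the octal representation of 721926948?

1

721926948 in base 8 is 5301735444.
The digit 1 appears 1 time.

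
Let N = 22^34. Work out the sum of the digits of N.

193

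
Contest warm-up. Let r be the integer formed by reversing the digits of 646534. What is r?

Reversing 646534 gives 435646.

435646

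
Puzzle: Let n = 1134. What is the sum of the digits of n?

1+1+3+4 = 9

9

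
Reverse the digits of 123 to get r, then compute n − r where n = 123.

-198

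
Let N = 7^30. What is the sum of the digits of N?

118

7^30 = 22539340290692258087863249
Sum of its 26 digits: 118.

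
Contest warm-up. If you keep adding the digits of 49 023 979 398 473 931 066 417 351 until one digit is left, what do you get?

4+9+0+2+3+9+7+9+3+9+8+4+7+3+9+3+1+0+6+6+4+1+7+3+5+1 = 123
1+2+3 = 6

6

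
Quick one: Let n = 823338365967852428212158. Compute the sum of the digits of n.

111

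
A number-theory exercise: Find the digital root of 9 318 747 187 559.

2

9+3+1+8+7+4+7+1+8+7+5+5+9 = 74
7+4 = 11
1+1 = 2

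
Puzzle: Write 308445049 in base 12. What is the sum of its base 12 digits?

44

308445049 in base 12 is 8736A361.
Digit sum: 8+7+3+6+10+3+6+1 = 44.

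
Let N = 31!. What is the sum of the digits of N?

31! = 8222838654177922817725562880000000
Sum of its 34 digits: 135.

135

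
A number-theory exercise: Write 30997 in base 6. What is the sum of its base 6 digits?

30997 in base 6 is 355301.
Digit sum: 3+5+5+3+0+1 = 17.

17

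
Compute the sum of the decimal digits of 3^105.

3^105 = 125236737537878753441860054533045969266612127846243
Sum of its 51 digits: 225.

225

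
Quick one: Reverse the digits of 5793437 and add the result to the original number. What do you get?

Reverse of 5793437 is 7343975.
5793437 + 7343975 = 13137412

13137412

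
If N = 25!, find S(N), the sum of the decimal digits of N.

72

25! = 15511210043330985984000000
Sum of its 26 digits: 72.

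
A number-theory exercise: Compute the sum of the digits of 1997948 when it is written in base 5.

20

1997948 in base 5 is 1002413243.
Digit sum: 1+0+0+2+4+1+3+2+4+3 = 20.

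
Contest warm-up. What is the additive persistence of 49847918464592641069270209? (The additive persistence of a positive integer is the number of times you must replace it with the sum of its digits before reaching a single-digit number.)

2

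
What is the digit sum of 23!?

99

23! = 25852016738884976640000
Sum of its 23 digits: 99.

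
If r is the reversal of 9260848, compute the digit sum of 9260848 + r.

Reversal of 9260848 is 8480629; 9260848 + 8480629 = 17741477.
Digit sum of 17741477: 1+7+7+4+1+4+7+7 = 38.

38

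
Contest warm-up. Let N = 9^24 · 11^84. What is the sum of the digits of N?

504

9^24 · 11^84 = 239224568464835178340485941475574081306023712962555579350967553794976305487364544478903723163782047809502465201
Sum of its 111 digits: 504.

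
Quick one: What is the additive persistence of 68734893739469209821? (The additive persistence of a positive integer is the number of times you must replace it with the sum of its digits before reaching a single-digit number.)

68734893739469209821 → 108 → 9 (2 steps)

2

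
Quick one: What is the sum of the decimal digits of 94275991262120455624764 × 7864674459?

144

94275991262120455624764 × 7864674459 = 741449980576105921533524318702676
Sum of its 33 digits: 144.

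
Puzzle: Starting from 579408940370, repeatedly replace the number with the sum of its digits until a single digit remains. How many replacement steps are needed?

579408940370 → 56 → 11 → 2 (3 steps)

3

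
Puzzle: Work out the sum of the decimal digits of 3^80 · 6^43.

3^80 · 6^43 = 426780083517657310153707836227556255365393710974148572387250593926742016
Sum of its 72 digits: 315.

315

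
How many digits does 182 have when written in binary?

182 in base 2 is 10110110, which has 8 digits.

8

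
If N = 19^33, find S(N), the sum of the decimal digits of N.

226

19^33 = 1580770532156861979997149793605296459437459
Sum of its 43 digits: 226.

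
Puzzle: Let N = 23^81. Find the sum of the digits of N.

23^81 = 199505428583424551679895455175383779355358100716985185998909941221796774964943927385447953187055123587793878423
Sum of its 111 digits: 575.

575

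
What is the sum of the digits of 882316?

28

8+8+2+3+1+6 = 28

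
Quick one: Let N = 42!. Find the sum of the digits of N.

189

42! = 1405006117752879898543142606244511569936384000000000
Sum of its 52 digits: 189.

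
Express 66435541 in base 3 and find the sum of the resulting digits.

66435541 in base 3 is 11122000021102121.
Digit sum: 1+1+1+2+2+0+0+0+0+2+1+1+0+2+1+2+1 = 17.

17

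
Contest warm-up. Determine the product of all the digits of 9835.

9×8×3×5 = 1080

1080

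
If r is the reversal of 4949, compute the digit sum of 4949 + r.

16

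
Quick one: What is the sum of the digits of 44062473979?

4+4+0+6+2+4+7+3+9+7+9 = 55

55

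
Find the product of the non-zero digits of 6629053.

6×6×2×9×5×3 = 9720

9720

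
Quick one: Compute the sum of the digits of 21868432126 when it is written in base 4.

31

21868432126 in base 4 is 110113131130223332.
Digit sum: 1+1+0+1+1+3+1+3+1+1+3+0+2+2+3+3+3+2 = 31.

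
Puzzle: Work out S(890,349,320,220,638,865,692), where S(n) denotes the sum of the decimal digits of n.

95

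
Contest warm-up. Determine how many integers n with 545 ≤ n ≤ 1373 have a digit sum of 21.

26

The integers in [545, 1373] that have a digit sum of 21: 579, 588, 597, 669, 678, 687, …, 993, 1299.
26 qualify.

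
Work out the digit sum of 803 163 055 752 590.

59

8+0+3+1+6+3+0+5+5+7+5+2+5+9+0 = 59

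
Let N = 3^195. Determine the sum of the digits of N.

3^195 = 1093061682616768598101980749118434678309602685816438255039403134728775682721408160470718926107
Sum of its 94 digits: 414.

414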